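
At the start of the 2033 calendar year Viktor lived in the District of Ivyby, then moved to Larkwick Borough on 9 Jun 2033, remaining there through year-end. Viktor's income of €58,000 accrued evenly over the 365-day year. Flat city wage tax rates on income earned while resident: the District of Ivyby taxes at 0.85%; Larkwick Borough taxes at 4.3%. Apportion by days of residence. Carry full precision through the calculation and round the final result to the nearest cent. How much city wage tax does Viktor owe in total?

€1,622.33

The District of Ivyby, 1 Jan – 8 Jun 2033: 159 days → €58,000 × 0.85% × 159/365 = €214.7589
Larkwick Borough, 9 Jun – 31 Dec 2033: 206 days → €58,000 × 4.3% × 206/365 = €1,407.5726
Total = €1,622.3315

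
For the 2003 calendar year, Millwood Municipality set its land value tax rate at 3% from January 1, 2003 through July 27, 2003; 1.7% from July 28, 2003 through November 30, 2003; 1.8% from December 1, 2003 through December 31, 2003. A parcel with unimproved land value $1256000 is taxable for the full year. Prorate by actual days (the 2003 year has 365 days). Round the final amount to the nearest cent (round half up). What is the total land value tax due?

January 1 – July 27, 2003: 208 days at 3% → $1256000 × 3% × 208/365 = $21472.4384
July 28 – November 30, 2003: 126 days at 1.7% → $1256000 × 1.7% × 126/365 = $7370.8274
December 1 – December 31, 2003: 31 days at 1.8% → $1256000 × 1.8% × 31/365 = $1920.1315
Total = $30763.3973

$30763.40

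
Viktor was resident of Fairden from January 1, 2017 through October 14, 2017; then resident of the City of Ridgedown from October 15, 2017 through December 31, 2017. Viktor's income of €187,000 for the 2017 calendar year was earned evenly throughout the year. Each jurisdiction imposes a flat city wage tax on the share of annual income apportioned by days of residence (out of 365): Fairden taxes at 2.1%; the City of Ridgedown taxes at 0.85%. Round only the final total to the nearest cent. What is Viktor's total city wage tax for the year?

Fairden, January 1 – October 14, 2017: 287 days → €187,000 × 2.1% × 287/365 = €3,087.8055
The City of Ridgedown, October 15 – December 31, 2017: 78 days → €187,000 × 0.85% × 78/365 = €339.6740
Total = €3,427.4795

€3,427.48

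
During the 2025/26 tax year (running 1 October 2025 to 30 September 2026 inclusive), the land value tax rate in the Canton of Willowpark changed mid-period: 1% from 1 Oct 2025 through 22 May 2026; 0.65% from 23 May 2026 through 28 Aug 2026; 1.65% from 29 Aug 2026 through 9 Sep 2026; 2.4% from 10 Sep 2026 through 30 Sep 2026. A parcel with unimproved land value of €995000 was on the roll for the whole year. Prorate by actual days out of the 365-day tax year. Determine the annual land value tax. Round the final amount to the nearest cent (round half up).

1 Oct 2025 – 22 May 2026: 234 days at 1% → €995000 × 1% × 234/365 = €6378.9041
23 May – 28 Aug 2026: 98 days at 0.65% → €995000 × 0.65% × 98/365 = €1736.4795
29 Aug – 9 Sep 2026: 12 days at 1.65% → €995000 × 1.65% × 12/365 = €539.7534
10 Sep – 30 Sep 2026: 21 days at 2.4% → €995000 × 2.4% × 21/365 = €1373.9178
Total = €10029.0548

€10029.05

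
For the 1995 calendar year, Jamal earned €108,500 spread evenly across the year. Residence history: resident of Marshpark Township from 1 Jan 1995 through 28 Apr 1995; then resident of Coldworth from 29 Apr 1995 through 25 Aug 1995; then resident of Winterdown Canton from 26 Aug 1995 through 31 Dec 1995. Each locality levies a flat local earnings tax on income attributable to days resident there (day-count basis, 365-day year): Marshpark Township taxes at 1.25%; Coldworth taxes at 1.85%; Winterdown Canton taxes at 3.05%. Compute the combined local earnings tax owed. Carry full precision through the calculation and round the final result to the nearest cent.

€2,253.38

Marshpark Township, 1 Jan – 28 Apr 1995: 118 days → €108,500 × 1.25% × 118/365 = €438.4589
Coldworth, 29 Apr – 25 Aug 1995: 119 days → €108,500 × 1.85% × 119/365 = €654.4185
Winterdown Canton, 26 Aug – 31 Dec 1995: 128 days → €108,500 × 3.05% × 128/365 = €1,160.5041
Total = €2,253.3815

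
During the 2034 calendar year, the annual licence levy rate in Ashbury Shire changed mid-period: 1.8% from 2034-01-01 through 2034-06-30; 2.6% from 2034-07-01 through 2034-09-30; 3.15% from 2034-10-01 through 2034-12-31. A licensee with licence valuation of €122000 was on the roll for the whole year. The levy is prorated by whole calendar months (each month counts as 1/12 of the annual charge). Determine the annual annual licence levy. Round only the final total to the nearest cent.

€2851.75

2034-01-01 to 2034-06-30: 6 months at 1.8% → €122000 × 1.8% × 6/12 = €1098.0000
2034-07-01 to 2034-09-30: 3 months at 2.6% → €122000 × 2.6% × 3/12 = €793.0000
2034-10-01 to 2034-12-31: 3 months at 3.15% → €122000 × 3.15% × 3/12 = €960.7500
Total = €2851.7500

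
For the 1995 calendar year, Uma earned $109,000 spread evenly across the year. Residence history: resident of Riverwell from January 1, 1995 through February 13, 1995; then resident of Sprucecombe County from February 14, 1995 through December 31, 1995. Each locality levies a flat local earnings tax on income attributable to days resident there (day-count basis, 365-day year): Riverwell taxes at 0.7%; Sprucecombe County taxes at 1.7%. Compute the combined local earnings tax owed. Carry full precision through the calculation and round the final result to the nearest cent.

Riverwell, January 1 – February 13, 1995: 44 days → $109,000 × 0.7% × 44/365 = $91.9781
Sprucecombe County, February 14 – December 31, 1995: 321 days → $109,000 × 1.7% × 321/365 = $1,629.6247
Total = $1,721.6027

$1,721.60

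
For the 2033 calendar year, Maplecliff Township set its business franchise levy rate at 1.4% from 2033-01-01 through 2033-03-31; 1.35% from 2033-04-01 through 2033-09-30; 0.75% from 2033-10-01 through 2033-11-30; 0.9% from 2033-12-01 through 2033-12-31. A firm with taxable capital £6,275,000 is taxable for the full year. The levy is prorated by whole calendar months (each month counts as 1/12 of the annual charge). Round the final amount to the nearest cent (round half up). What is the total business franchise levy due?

£76,868.75

2033-01-01 to 2033-03-31: 3 months at 1.4% → £6,275,000 × 1.4% × 3/12 = £21,962.5000
2033-04-01 to 2033-09-30: 6 months at 1.35% → £6,275,000 × 1.35% × 6/12 = £42,356.2500
2033-10-01 to 2033-11-30: 2 months at 0.75% → £6,275,000 × 0.75% × 2/12 = £7,843.7500
2033-12-01 to 2033-12-31: 1 month at 0.9% → £6,275,000 × 0.9% × 1/12 = £4,706.2500
Total = £76,868.7500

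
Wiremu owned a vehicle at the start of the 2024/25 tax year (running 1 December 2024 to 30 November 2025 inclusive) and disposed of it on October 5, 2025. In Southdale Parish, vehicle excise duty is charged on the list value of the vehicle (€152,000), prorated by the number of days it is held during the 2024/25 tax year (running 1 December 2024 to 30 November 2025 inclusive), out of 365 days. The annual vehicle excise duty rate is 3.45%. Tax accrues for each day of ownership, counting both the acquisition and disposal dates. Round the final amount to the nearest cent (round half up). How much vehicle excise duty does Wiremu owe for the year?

€4,439.44

Days held (December 1, 2024 – October 5, 2025): 309 out of 365
Tax = €152,000 × 3.45% × 309/365 = €4,439.4411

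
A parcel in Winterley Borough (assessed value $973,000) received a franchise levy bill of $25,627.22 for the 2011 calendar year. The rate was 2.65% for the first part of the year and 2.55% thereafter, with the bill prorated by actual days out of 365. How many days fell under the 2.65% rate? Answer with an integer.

Let d = days at the first rate; then 365 − d days at the second rate.
$973,000 × [2.65%·d + 2.55%·(365−d)] / 365 = $25,627.22
Solving gives d = 306, so the new rate took effect on November 3, 2011.

306 days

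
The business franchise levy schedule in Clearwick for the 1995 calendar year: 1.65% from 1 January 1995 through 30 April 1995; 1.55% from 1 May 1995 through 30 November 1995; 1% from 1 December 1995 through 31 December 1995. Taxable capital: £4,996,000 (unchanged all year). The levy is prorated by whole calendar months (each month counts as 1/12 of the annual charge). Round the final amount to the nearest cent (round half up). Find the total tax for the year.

£76,813.50

1 January – 30 April 1995: 4 months at 1.65% → £4,996,000 × 1.65% × 4/12 = £27,478.0000
1 May – 30 November 1995: 7 months at 1.55% → £4,996,000 × 1.55% × 7/12 = £45,172.1667
1 December – 31 December 1995: 1 month at 1% → £4,996,000 × 1% × 1/12 = £4,163.3333
Total = £76,813.5000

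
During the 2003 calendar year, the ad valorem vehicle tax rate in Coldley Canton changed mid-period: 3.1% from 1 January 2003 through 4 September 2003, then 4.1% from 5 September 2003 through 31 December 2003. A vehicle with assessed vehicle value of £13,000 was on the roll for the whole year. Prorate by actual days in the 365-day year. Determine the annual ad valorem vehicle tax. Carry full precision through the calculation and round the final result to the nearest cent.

1 January – 4 September 2003: 247 days at 3.1% → £13,000 × 3.1% × 247/365 = £272.7151
5 September – 31 December 2003: 118 days at 4.1% → £13,000 × 4.1% × 118/365 = £172.3123
Total = £445.0274

£445.03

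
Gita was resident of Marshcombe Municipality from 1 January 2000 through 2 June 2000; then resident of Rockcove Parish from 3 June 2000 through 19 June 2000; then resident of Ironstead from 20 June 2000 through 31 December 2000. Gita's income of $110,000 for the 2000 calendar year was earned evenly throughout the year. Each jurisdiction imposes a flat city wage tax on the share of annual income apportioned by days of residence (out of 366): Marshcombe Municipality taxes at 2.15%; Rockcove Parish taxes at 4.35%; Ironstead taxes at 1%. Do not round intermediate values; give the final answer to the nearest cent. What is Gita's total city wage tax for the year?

$1,803.43

Marshcombe Municipality, 1 January – 2 June 2000: 154 days → $110,000 × 2.15% × 154/366 = $995.1093
Rockcove Parish, 3 June – 19 June 2000: 17 days → $110,000 × 4.35% × 17/366 = $222.2541
Ironstead, 20 June – 31 December 2000: 195 days → $110,000 × 1% × 195/366 = $586.0656
Total = $1,803.4290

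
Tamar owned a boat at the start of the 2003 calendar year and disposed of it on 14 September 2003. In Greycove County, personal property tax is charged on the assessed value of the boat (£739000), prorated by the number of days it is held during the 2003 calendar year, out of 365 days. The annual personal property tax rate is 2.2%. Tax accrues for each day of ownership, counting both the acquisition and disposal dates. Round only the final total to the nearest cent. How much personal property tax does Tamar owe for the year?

£11447.41

Days held (1 January – 14 September 2003): 257 out of 365
Tax = £739000 × 2.2% × 257/365 = £11447.4137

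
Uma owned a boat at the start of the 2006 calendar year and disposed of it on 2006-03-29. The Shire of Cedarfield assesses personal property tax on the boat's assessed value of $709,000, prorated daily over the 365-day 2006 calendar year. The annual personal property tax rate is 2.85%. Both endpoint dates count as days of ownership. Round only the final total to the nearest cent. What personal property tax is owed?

$4,871.70

Days held (2006-01-01 to 2006-03-29): 88 out of 365
Tax = $709,000 × 2.85% × 88/365 = $4,871.7041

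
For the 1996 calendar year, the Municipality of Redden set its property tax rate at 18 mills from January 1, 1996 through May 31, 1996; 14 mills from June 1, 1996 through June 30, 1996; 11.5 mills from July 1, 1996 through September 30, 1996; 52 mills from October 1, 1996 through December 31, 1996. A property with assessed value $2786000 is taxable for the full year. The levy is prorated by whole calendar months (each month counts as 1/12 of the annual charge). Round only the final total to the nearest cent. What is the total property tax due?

$68373.08

January 1 – May 31, 1996: 5 months at 18 mills → $2786000 × 1.8% × 5/12 = $20895.0000
June 1 – June 30, 1996: 1 month at 14 mills → $2786000 × 1.4% × 1/12 = $3250.3333
July 1 – September 30, 1996: 3 months at 11.5 mills → $2786000 × 1.15% × 3/12 = $8009.7500
October 1 – December 31, 1996: 3 months at 52 mills → $2786000 × 5.2% × 3/12 = $36218.0000
Total = $68373.0833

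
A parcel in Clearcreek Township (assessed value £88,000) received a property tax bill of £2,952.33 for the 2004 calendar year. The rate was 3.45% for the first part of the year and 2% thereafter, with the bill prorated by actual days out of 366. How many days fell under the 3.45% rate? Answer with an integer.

Let d = days at the first rate; then 366 − d days at the second rate.
£88,000 × [3.45%·d + 2%·(366−d)] / 366 = £2,952.33
Solving gives d = 342, so the new rate took effect on 8 December 2004.

342 days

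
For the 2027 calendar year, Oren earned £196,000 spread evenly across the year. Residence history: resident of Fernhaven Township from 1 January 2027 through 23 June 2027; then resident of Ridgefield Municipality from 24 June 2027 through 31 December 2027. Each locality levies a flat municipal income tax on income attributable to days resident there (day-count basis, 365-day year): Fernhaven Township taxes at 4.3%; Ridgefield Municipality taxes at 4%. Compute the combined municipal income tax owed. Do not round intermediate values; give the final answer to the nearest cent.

£8,120.31

Fernhaven Township, 1 January – 23 June 2027: 174 days → £196,000 × 4.3% × 174/365 = £4,017.7315
Ridgefield Municipality, 24 June – 31 December 2027: 191 days → £196,000 × 4% × 191/365 = £4,102.5753
Total = £8,120.3068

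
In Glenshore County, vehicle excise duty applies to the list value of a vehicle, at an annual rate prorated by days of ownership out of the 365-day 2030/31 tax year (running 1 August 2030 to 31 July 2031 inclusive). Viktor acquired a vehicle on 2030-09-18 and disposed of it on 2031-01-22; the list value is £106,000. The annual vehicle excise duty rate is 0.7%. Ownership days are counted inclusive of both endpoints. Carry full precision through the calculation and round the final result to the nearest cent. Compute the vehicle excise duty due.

Days held (2030-09-18 to 2031-01-22): 127 out of 365
Tax = £106,000 × 0.7% × 127/365 = £258.1753

£258.18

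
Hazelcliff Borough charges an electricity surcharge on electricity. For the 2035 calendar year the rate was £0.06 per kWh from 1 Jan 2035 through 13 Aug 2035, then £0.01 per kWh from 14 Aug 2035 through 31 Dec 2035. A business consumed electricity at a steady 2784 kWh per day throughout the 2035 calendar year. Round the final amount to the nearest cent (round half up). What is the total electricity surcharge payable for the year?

£41,481.60

1 Jan – 13 Aug 2035: 225 days × 2784 kWh/day = 626,400 kWh at £0.06/kWh → £37,584.00
14 Aug – 31 Dec 2035: 140 days × 2784 kWh/day = 389,760 kWh at £0.01/kWh → £3,897.60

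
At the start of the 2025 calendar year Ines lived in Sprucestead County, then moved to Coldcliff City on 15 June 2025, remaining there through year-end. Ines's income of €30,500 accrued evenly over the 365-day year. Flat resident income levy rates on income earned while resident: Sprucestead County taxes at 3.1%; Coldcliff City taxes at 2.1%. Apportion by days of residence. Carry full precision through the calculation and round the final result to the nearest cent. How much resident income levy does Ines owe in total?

Sprucestead County, 1 January – 14 June 2025: 165 days → €30,500 × 3.1% × 165/365 = €427.4178
Coldcliff City, 15 June – 31 December 2025: 200 days → €30,500 × 2.1% × 200/365 = €350.9589
Total = €778.3767

€778.38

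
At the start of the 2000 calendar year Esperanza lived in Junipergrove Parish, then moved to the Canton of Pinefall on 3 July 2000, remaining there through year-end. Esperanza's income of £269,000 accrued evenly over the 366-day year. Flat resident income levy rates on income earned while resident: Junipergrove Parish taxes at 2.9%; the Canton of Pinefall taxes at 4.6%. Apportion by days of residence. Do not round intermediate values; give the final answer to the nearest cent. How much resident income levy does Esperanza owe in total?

Junipergrove Parish, 1 January – 2 July 2000: 184 days → £269,000 × 2.9% × 184/366 = £3,921.8142
The Canton of Pinefall, 3 July – 31 December 2000: 182 days → £269,000 × 4.6% × 182/366 = £6,153.1913
Total = £10,075.0055

£10,075.01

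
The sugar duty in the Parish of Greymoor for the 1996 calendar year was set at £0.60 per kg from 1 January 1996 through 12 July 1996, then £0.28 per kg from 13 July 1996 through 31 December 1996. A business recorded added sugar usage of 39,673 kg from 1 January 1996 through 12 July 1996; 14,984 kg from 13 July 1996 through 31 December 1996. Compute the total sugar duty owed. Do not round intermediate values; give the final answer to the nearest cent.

1 January – 12 July 1996: 39,673 kg at £0.60/kg → £23,803.80
13 July – 31 December 1996: 14,984 kg at £0.28/kg → £4,195.52

£27,999.32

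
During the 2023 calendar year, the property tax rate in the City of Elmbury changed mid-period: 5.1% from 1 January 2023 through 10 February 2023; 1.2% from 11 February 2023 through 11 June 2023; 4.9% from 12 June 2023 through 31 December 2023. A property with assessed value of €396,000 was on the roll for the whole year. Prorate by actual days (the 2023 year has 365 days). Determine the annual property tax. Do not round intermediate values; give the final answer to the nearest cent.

€14,635.73

1 January – 10 February 2023: 41 days at 5.1% → €396,000 × 5.1% × 41/365 = €2,268.5918
11 February – 11 June 2023: 121 days at 1.2% → €396,000 × 1.2% × 121/365 = €1,575.3205
12 June – 31 December 2023: 203 days at 4.9% → €396,000 × 4.9% × 203/365 = €10,791.8137
Total = €14,635.7260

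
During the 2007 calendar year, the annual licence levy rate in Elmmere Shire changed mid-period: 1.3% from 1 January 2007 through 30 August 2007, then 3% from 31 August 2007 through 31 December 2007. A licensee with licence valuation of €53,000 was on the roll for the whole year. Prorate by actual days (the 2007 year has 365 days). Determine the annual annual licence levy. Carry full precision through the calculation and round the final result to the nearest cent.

€992.62

1 January – 30 August 2007: 242 days at 1.3% → €53,000 × 1.3% × 242/365 = €456.8164
31 August – 31 December 2007: 123 days at 3% → €53,000 × 3% × 123/365 = €535.8082
Total = €992.6247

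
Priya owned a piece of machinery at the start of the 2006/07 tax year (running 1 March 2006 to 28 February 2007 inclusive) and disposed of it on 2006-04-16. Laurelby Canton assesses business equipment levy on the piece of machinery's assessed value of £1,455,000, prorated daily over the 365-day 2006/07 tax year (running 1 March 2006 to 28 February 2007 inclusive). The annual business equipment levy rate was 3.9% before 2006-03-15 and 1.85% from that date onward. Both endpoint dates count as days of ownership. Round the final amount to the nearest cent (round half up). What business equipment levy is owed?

2006-03-01 to 2006-03-14: 14 days at 3.9% → £1,455,000 × 3.9% × 14/365 = £2,176.5205
2006-03-15 to 2006-04-16: 33 days at 1.85% → £1,455,000 × 1.85% × 33/365 = £2,433.6370
Total = £4,610.1575

£4,610.16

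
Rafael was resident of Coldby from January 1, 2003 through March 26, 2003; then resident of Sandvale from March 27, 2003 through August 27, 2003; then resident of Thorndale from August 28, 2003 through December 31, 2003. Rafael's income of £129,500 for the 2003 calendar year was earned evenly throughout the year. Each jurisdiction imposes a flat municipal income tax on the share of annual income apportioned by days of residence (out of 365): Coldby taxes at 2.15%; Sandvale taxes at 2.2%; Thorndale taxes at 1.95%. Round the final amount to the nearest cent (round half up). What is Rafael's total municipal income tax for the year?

£2,722.16

Coldby, January 1 – March 26, 2003: 85 days → £129,500 × 2.15% × 85/365 = £648.3870
Sandvale, March 27 – August 27, 2003: 154 days → £129,500 × 2.2% × 154/365 = £1,202.0438
Thorndale, August 28 – December 31, 2003: 126 days → £129,500 × 1.95% × 126/365 = £871.7301
Total = £2,722.1610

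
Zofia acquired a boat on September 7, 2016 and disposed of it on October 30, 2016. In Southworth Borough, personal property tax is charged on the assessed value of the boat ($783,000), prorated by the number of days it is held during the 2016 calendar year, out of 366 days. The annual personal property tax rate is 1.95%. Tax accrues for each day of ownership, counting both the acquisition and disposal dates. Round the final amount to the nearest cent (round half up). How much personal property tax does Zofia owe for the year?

Days held (September 7 – October 30, 2016): 54 out of 366
Tax = $783,000 × 1.95% × 54/366 = $2,252.7295

$2,252.73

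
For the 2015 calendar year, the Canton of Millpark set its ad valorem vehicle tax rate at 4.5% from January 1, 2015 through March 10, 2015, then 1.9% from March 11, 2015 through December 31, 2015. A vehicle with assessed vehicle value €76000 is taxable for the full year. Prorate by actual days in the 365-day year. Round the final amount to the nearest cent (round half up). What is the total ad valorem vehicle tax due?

€1817.55

January 1 – March 10, 2015: 69 days at 4.5% → €76000 × 4.5% × 69/365 = €646.5205
March 11 – December 31, 2015: 296 days at 1.9% → €76000 × 1.9% × 296/365 = €1171.0247
Total = €1817.5452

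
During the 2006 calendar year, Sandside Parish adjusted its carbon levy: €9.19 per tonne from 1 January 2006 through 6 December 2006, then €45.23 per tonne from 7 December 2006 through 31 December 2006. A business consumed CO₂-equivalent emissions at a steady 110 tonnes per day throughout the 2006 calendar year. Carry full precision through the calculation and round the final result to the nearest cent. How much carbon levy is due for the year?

1 January – 6 December 2006: 340 days × 110 tonnes/day = 37,400 tonnes at €9.19/tonne → €343,706.00
7 December – 31 December 2006: 25 days × 110 tonnes/day = 2,750 tonnes at €45.23/tonne → €124,382.50

€468,088.50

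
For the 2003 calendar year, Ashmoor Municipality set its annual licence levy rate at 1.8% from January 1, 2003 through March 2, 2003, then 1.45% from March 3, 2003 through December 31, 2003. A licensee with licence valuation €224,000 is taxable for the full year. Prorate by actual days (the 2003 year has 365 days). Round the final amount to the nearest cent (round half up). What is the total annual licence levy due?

January 1 – March 2, 2003: 61 days at 1.8% → €224,000 × 1.8% × 61/365 = €673.8411
March 3 – December 31, 2003: 304 days at 1.45% → €224,000 × 1.45% × 304/365 = €2,705.1836
Total = €3,379.0247

€3,379.02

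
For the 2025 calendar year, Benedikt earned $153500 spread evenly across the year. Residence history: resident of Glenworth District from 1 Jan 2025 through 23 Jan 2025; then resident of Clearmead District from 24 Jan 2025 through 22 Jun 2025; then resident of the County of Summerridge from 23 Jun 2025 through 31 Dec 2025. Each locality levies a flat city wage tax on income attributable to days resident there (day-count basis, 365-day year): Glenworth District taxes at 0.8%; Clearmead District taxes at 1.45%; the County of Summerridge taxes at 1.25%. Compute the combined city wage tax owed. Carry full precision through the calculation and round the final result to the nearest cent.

$2001.39

Glenworth District, 1 Jan – 23 Jan 2025: 23 days → $153500 × 0.8% × 23/365 = $77.3808
Clearmead District, 24 Jan – 22 Jun 2025: 150 days → $153500 × 1.45% × 150/365 = $914.6918
The County of Summerridge, 23 Jun – 31 Dec 2025: 192 days → $153500 × 1.25% × 192/365 = $1009.3151
Total = $2001.3877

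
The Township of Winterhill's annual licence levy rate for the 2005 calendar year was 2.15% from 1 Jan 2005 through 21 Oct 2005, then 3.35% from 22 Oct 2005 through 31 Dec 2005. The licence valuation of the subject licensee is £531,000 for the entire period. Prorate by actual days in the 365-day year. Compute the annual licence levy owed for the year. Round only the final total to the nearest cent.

1 Jan – 21 Oct 2005: 294 days at 2.15% → £531,000 × 2.15% × 294/365 = £9,195.7562
22 Oct – 31 Dec 2005: 71 days at 3.35% → £531,000 × 3.35% × 71/365 = £3,460.2288
Total = £12,655.9849

£12,655.98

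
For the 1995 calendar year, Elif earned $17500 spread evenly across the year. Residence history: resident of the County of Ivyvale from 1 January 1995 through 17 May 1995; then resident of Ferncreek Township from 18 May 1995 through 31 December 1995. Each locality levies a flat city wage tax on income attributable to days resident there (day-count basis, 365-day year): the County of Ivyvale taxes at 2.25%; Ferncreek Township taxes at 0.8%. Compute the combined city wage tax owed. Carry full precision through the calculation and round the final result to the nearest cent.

$235.24

The County of Ivyvale, 1 January – 17 May 1995: 137 days → $17500 × 2.25% × 137/365 = $147.7911
Ferncreek Township, 18 May – 31 December 1995: 228 days → $17500 × 0.8% × 228/365 = $87.4521
Total = $235.2432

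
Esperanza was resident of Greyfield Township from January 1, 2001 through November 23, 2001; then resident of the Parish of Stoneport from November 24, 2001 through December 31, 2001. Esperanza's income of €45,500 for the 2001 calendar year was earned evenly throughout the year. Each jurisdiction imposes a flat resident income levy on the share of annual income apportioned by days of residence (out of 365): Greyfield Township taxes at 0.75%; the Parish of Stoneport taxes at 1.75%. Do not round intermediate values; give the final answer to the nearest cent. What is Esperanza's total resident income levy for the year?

€388.62

Greyfield Township, January 1 – November 23, 2001: 327 days → €45,500 × 0.75% × 327/365 = €305.7226
The Parish of Stoneport, November 24 – December 31, 2001: 38 days → €45,500 × 1.75% × 38/365 = €82.8973
Total = €388.6199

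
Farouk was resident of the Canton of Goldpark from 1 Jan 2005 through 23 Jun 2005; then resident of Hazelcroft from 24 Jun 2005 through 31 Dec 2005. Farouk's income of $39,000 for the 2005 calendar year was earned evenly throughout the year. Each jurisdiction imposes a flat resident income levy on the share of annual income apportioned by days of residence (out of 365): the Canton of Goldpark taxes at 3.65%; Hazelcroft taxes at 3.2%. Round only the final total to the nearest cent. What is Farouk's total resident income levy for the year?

$1,331.66

The Canton of Goldpark, 1 Jan – 23 Jun 2005: 174 days → $39,000 × 3.65% × 174/365 = $678.6000
Hazelcroft, 24 Jun – 31 Dec 2005: 191 days → $39,000 × 3.2% × 191/365 = $653.0630
Total = $1,331.6630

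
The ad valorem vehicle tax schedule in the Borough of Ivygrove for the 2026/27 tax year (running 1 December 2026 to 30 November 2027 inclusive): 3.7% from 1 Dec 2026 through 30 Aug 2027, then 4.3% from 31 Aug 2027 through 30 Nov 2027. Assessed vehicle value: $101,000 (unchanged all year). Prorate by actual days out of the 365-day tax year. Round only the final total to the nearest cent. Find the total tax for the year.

1 Dec 2026 – 30 Aug 2027: 273 days at 3.7% → $101,000 × 3.7% × 273/365 = $2,795.0712
31 Aug – 30 Nov 2027: 92 days at 4.3% → $101,000 × 4.3% × 92/365 = $1,094.6740
Total = $3,889.7452

$3,889.75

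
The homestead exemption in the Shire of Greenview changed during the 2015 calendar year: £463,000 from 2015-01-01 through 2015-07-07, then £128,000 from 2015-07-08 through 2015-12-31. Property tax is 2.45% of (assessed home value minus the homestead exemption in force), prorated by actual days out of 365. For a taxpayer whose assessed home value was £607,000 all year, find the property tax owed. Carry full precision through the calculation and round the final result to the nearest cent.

£7,508.08

2015-01-01 to 2015-07-07: 188 days, exemption £463,000 → (£607,000 − £463,000) × 2.45% × 188/365 = £1,817.1616
2015-07-08 to 2015-12-31: 177 days, exemption £128,000 → (£607,000 − £128,000) × 2.45% × 177/365 = £5,690.9137
Total = £7,508.0753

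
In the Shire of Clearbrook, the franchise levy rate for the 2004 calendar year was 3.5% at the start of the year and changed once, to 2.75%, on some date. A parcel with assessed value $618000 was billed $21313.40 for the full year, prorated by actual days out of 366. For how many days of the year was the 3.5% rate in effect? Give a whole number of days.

341 days

Let d = days at the first rate; then 366 − d days at the second rate.
$618000 × [3.5%·d + 2.75%·(366−d)] / 366 = $21313.40
Solving gives d = 341, so the new rate took effect on December 7, 2004.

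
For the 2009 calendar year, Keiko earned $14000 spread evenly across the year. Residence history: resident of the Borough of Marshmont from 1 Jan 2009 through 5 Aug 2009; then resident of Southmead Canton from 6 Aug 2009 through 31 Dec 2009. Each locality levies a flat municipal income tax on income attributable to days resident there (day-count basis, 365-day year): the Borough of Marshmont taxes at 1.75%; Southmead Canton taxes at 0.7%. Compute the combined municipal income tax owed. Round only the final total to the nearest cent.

$185.39

The Borough of Marshmont, 1 Jan – 5 Aug 2009: 217 days → $14000 × 1.75% × 217/365 = $145.6575
Southmead Canton, 6 Aug – 31 Dec 2009: 148 days → $14000 × 0.7% × 148/365 = $39.7370
Total = $185.3945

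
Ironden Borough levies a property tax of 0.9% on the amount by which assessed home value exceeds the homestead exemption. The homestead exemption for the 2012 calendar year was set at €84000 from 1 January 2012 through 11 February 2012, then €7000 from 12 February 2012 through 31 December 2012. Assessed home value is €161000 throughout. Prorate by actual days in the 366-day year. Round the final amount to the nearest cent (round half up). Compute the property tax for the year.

€1306.48

1 January – 11 February 2012: 42 days, exemption €84000 → (€161000 − €84000) × 0.9% × 42/366 = €79.5246
12 February – 31 December 2012: 324 days, exemption €7000 → (€161000 − €7000) × 0.9% × 324/366 = €1226.9508
Total = €1306.4754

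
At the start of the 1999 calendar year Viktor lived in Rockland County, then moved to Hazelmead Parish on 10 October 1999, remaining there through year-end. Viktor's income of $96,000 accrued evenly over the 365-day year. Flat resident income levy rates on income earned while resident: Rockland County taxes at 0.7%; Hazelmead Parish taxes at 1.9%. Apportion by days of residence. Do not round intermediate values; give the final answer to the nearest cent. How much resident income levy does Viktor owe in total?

Rockland County, 1 January – 9 October 1999: 282 days → $96,000 × 0.7% × 282/365 = $519.1890
Hazelmead Parish, 10 October – 31 December 1999: 83 days → $96,000 × 1.9% × 83/365 = $414.7726
Total = $933.9616

$933.96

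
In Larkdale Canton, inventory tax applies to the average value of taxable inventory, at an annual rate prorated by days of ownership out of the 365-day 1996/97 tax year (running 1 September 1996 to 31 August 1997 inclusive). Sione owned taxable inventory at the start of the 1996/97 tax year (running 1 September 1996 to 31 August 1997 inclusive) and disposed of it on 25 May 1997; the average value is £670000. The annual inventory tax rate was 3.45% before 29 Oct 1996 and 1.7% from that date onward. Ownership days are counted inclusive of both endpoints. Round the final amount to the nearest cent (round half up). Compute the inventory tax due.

1 Sep – 28 Oct 1996: 58 days at 3.45% → £670000 × 3.45% × 58/365 = £3673.0685
29 Oct 1996 – 25 May 1997: 209 days at 1.7% → £670000 × 1.7% × 209/365 = £6521.9452
Total = £10195.0137

£10195.01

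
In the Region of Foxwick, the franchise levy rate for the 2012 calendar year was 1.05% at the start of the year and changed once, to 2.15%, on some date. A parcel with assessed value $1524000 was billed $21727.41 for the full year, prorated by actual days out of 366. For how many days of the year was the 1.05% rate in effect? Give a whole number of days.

241 days

Let d = days at the first rate; then 366 − d days at the second rate.
$1524000 × [1.05%·d + 2.15%·(366−d)] / 366 = $21727.41
Solving gives d = 241, so the new rate took effect on August 29, 2012.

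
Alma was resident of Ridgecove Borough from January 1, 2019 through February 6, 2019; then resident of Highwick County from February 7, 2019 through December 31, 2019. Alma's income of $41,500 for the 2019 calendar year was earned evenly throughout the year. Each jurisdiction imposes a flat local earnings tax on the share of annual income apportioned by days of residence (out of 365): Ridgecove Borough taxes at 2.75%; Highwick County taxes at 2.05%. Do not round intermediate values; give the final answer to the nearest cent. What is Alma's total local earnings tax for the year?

$880.20

Ridgecove Borough, January 1 – February 6, 2019: 37 days → $41,500 × 2.75% × 37/365 = $115.6884
Highwick County, February 7 – December 31, 2019: 328 days → $41,500 × 2.05% × 328/365 = $764.5096
Total = $880.1979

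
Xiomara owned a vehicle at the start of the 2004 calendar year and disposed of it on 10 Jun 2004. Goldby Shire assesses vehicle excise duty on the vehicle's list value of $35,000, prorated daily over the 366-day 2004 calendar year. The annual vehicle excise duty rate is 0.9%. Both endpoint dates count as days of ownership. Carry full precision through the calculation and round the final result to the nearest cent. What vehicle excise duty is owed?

$139.43

Days held (1 Jan – 10 Jun 2004): 162 out of 366
Tax = $35,000 × 0.9% × 162/366 = $139.4262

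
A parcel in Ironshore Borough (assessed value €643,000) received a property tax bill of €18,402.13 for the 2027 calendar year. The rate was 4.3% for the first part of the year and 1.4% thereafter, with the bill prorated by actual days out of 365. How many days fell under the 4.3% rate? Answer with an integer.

184 days

Let d = days at the first rate; then 365 − d days at the second rate.
€643,000 × [4.3%·d + 1.4%·(365−d)] / 365 = €18,402.13
Solving gives d = 184, so the new rate took effect on 4 Jul 2027.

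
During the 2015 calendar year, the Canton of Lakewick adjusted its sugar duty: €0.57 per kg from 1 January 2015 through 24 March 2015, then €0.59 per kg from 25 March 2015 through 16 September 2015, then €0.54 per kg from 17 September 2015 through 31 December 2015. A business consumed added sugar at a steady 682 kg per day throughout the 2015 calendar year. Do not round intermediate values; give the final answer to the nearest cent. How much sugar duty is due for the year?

€142121.98

1 January – 24 March 2015: 83 days × 682 kg/day = 56,606 kg at €0.57/kg → €32265.42
25 March – 16 September 2015: 176 days × 682 kg/day = 120,032 kg at €0.59/kg → €70818.88
17 September – 31 December 2015: 106 days × 682 kg/day = 72,292 kg at €0.54/kg → €39037.68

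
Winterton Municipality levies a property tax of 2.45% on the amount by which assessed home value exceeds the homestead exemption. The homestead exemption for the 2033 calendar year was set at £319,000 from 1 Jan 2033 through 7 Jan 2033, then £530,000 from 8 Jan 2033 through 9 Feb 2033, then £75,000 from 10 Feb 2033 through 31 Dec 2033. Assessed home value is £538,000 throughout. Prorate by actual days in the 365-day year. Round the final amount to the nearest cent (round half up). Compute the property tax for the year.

1 Jan – 7 Jan 2033: 7 days, exemption £319,000 → (£538,000 − £319,000) × 2.45% × 7/365 = £102.9000
8 Jan – 9 Feb 2033: 33 days, exemption £530,000 → (£538,000 − £530,000) × 2.45% × 33/365 = £17.7205
10 Feb – 31 Dec 2033: 325 days, exemption £75,000 → (£538,000 − £75,000) × 2.45% × 325/365 = £10,100.3767
Total = £10,220.9973

£10,221.00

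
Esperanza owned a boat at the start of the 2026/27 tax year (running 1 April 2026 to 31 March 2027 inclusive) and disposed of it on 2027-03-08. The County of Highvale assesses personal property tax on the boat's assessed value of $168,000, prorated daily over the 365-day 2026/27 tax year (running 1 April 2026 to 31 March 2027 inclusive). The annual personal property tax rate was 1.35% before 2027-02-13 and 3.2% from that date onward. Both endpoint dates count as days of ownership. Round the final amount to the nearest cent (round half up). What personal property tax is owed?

2026-04-01 to 2027-02-12: 318 days at 1.35% → $168,000 × 1.35% × 318/365 = $1,975.9562
2027-02-13 to 2027-03-08: 24 days at 3.2% → $168,000 × 3.2% × 24/365 = $353.4904
Total = $2,329.4466

$2,329.45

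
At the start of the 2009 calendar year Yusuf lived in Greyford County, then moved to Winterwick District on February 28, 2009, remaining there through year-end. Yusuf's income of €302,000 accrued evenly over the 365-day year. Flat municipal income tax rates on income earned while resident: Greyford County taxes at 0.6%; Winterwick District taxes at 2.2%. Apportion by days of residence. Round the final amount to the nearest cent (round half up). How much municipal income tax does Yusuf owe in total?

Greyford County, January 1 – February 27, 2009: 58 days → €302,000 × 0.6% × 58/365 = €287.9342
Winterwick District, February 28 – December 31, 2009: 307 days → €302,000 × 2.2% × 307/365 = €5,588.2411
Total = €5,876.1753

€5,876.18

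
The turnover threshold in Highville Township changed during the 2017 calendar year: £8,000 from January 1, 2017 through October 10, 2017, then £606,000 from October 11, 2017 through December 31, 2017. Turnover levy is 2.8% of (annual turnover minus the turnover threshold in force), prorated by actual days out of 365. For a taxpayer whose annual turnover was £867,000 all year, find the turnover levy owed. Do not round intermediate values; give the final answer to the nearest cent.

January 1 – October 10, 2017: 283 days, exemption £8,000 → (£867,000 − £8,000) × 2.8% × 283/365 = £18,648.5370
October 11 – December 31, 2017: 82 days, exemption £606,000 → (£867,000 − £606,000) × 2.8% × 82/365 = £1,641.7973
Total = £20,290.3342

£20,290.33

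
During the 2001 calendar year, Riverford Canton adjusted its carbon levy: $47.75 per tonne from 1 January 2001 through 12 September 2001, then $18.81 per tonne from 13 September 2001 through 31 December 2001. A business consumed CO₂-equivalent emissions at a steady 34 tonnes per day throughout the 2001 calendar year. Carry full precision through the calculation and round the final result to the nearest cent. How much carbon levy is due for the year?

1 January – 12 September 2001: 255 days × 34 tonnes/day = 8,670 tonnes at $47.75/tonne → $413,992.50
13 September – 31 December 2001: 110 days × 34 tonnes/day = 3,740 tonnes at $18.81/tonne → $70,349.40

$484,341.90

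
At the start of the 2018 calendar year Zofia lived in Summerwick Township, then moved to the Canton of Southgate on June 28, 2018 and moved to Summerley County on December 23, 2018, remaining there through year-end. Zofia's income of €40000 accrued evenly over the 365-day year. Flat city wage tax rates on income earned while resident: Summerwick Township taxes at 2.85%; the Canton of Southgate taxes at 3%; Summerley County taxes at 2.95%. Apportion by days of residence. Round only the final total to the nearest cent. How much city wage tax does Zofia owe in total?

Summerwick Township, January 1 – June 27, 2018: 178 days → €40000 × 2.85% × 178/365 = €555.9452
The Canton of Southgate, June 28 – December 22, 2018: 178 days → €40000 × 3% × 178/365 = €585.2055
Summerley County, December 23 – December 31, 2018: 9 days → €40000 × 2.95% × 9/365 = €29.0959
Total = €1170.2466

€1170.25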